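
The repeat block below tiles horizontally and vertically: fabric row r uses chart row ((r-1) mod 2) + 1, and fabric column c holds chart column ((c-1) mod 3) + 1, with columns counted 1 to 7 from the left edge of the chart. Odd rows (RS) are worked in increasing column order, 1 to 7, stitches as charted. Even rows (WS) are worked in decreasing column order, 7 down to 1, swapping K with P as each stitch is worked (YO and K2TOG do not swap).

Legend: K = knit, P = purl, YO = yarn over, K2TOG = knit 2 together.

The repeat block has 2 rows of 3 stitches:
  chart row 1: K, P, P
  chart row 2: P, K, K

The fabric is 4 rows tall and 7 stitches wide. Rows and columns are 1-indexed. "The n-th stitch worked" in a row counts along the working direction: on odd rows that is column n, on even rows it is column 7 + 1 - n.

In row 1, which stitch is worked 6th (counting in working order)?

Row 1: (1-1) mod 2 = 0, so use chart row 1. Odd row -> RS.
Chart row 1 tiled across columns 1-7: K P P K P P K
RS row: no reversal, no swap; stitch n worked = column n.
Stitch 6 in working order -> P

Result:
P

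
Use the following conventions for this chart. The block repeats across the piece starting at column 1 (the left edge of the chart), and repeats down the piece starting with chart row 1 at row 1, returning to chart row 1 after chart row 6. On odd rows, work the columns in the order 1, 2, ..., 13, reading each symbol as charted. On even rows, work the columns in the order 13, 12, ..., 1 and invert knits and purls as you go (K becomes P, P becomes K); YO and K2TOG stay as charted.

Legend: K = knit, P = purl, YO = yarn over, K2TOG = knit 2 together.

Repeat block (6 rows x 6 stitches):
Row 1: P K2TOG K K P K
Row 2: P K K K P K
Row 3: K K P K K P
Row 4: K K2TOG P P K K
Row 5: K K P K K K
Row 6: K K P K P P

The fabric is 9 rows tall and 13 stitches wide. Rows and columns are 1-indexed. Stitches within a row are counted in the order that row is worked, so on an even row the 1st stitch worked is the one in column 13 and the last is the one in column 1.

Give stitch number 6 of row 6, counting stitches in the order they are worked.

Stitch:
P

Derivation:
Row 6 uses chart row ((6-1) mod 6)+1 = 6. Row 6 is even, so WS.
Chart row 6 tiled across columns 1-13: K K P K P P K K P K P P K
WS row: flip the tiled sequence (start at column 13) and apply K<->P; YO and K2TOG stay.
Row 6 as worked: P K K P K P P K K P K P P
Stitch 6 in working order -> P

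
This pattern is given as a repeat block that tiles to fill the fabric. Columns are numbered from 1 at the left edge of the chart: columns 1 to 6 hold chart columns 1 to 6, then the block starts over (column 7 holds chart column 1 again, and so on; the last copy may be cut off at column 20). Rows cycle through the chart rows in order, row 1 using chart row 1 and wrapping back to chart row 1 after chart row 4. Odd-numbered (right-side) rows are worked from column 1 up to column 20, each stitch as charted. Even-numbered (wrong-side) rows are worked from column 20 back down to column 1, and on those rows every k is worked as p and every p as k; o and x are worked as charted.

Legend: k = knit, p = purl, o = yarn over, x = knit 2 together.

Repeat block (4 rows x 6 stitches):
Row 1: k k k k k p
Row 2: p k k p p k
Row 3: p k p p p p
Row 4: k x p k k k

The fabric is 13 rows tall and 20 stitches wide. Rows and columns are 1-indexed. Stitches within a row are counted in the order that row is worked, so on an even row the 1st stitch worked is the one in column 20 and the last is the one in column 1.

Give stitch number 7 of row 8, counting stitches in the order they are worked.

Row 8: (8-1) mod 4 = 3, so use chart row 4. Even row -> WS.
Chart row 4 tiled across columns 1-20: k x p k k k k x p k k k k x p k k k k x
WS row: flip the tiled sequence (start at column 20) and apply k<->p; o and x stay.
Row 8 as worked: x p p p p k x p p p p k x p p p p k x p
Stitch 7 in working order -> x

== STITCH ==
x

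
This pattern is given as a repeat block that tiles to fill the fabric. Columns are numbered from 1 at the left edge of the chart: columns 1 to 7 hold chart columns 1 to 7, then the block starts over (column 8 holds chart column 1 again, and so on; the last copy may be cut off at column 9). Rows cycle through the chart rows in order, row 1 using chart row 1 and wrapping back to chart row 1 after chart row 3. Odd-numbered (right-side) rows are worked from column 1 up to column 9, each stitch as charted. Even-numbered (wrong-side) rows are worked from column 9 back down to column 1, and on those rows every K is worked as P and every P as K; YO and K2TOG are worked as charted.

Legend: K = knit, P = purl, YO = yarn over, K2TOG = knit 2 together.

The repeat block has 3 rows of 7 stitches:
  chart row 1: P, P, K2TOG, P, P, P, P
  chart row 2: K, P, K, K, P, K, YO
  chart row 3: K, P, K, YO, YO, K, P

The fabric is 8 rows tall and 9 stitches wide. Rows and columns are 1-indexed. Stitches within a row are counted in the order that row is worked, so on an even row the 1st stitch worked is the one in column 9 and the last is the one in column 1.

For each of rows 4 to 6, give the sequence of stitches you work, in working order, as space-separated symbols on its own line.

Row 4: chart row 1, WS - tiled (columns 1-9): P P K2TOG P P P P P P; work from column 9 back to 1 with K<->P swapped.
Row 5: chart row 2, RS - tile across columns 1-9 and work as-is.
Row 6: chart row 3, WS - tiled (columns 1-9): K P K YO YO K P K P; work from column 9 back to 1 with K<->P swapped.

Result:
K K K K K K K2TOG K K
K P K K P K YO K P
K P K P YO YO P K P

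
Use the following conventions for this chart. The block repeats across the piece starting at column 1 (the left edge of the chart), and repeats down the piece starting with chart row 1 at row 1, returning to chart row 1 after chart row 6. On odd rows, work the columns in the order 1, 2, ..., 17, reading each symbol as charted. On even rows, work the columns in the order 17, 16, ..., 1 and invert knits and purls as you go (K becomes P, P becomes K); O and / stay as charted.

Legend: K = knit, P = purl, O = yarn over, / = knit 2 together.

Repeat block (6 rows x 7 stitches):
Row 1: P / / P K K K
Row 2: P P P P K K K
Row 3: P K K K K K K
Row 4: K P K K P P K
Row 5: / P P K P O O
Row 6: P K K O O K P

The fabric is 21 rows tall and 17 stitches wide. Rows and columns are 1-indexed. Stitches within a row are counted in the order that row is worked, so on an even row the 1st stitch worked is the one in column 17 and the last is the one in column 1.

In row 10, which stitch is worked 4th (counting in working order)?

Result:
P

Derivation:
For row 10: chart row = ((10-1) mod 6) + 1 = 4; this is a WS (even) row.
Chart row 4 tiled across columns 1-17: K P K K P P K K P K K P P K K P K
WS: work from column 17 back to column 1 (reverse the tiled row), swapping K<->P (O and / unchanged).
Row 10 as worked: P K P P K K P P K P P K K P P K P
Stitch 4 in working order -> P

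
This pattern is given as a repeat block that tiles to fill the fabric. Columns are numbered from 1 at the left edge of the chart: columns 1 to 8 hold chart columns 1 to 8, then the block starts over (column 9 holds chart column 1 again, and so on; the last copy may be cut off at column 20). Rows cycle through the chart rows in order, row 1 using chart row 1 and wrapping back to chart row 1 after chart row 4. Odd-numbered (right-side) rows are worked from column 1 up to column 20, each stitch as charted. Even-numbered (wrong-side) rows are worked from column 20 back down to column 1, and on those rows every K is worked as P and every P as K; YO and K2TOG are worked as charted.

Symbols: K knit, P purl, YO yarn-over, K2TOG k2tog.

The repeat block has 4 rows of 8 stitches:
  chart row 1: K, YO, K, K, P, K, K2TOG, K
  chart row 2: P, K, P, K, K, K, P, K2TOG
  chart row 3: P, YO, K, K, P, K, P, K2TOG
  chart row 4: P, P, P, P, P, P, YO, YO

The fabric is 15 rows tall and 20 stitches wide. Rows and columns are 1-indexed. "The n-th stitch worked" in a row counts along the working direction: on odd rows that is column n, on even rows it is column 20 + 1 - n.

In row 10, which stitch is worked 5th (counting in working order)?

For row 10: chart row = ((10-1) mod 4) + 1 = 2; this is a WS (even) row.
Chart row 2 tiled across columns 1-20: P K P K K K P K2TOG P K P K K K P K2TOG P K P K
WS: work from column 20 back to column 1 (reverse the tiled row), swapping K<->P (YO and K2TOG unchanged).
Row 10 as worked: P K P K K2TOG K P P P K P K K2TOG K P P P K P K
The 5th stitch worked is K2TOG.

Result:
K2TOG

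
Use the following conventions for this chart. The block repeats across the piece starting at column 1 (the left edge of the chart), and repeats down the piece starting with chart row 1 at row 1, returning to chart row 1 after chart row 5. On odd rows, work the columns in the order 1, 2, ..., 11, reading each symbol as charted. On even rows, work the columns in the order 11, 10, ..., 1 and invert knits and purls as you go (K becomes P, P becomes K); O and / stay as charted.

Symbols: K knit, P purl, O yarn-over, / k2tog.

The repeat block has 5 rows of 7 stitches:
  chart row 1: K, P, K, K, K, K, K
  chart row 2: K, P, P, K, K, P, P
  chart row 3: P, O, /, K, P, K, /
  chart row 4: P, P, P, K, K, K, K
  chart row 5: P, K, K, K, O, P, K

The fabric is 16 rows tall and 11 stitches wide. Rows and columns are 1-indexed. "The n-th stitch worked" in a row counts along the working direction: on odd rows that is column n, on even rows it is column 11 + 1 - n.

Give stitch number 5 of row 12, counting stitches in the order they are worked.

Result:
K

Derivation:
Row 12: (12-1) mod 5 = 1, so use chart row 2. Even row -> WS.
Chart row 2 tiled across columns 1-11: K P P K K P P K P P K
WS row: flip the tiled sequence (start at column 11) and apply K<->P; O and / stay.
Row 12 as worked: P K K P K K P P K K P
Counting 5 along the worked row gives K.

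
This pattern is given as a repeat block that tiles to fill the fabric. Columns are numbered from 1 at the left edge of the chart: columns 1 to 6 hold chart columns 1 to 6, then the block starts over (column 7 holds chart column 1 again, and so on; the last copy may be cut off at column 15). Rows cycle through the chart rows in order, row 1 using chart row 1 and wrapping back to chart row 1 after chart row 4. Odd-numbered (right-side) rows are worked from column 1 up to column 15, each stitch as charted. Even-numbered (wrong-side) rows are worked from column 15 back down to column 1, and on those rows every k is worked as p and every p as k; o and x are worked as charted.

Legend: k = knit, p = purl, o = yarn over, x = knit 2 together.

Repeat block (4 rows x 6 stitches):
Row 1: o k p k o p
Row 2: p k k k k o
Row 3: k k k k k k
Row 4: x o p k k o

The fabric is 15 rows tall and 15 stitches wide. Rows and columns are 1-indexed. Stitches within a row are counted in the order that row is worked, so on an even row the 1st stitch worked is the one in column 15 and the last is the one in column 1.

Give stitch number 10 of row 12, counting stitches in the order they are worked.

For row 12: chart row = ((12-1) mod 4) + 1 = 4; this is a WS (even) row.
Chart row 4 tiled across columns 1-15: x o p k k o x o p k k o x o p
WS: work from column 15 back to column 1 (reverse the tiled row), swapping k<->p (o and x unchanged).
Row 12 as worked: k o x o p p k o x o p p k o x
Counting 10 along the worked row gives o.

Stitch:
o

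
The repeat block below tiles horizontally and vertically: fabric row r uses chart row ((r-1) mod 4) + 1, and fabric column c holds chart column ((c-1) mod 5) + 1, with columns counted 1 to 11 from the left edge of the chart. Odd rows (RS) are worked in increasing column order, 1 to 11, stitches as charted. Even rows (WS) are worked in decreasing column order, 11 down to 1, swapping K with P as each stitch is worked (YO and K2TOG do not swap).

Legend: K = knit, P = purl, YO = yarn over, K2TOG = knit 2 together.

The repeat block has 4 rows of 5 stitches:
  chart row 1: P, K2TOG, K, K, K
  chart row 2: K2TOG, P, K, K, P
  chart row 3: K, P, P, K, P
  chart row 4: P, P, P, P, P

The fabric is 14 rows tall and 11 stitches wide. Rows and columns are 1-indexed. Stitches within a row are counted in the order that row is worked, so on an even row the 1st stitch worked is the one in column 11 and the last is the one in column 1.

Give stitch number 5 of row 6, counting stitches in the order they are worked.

Stitch:
K

Derivation:
Row 6 uses chart row ((6-1) mod 4)+1 = 2. Row 6 is even, so WS.
Chart row 2 tiled across columns 1-11: K2TOG P K K P K2TOG P K K P K2TOG
WS: work from column 11 back to column 1 (reverse the tiled row), swapping K<->P (YO and K2TOG unchanged).
Row 6 as worked: K2TOG K P P K K2TOG K P P K K2TOG
Counting 5 along the worked row gives K.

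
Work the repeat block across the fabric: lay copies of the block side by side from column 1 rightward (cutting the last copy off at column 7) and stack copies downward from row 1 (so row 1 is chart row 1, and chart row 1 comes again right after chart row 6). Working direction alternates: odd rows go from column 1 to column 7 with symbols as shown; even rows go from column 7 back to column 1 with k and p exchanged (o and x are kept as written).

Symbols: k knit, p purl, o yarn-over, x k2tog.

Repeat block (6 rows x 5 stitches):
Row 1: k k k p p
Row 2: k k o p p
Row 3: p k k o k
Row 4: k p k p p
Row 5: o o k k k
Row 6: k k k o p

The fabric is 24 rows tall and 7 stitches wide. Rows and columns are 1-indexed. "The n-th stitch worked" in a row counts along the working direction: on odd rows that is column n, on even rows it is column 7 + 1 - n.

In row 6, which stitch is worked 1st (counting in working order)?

Result:
p

Derivation:
Row 6: (6-1) mod 6 = 5, so use chart row 6. Even row -> WS.
Chart row 6 tiled across columns 1-7: k k k o p k k
WS row: flip the tiled sequence (start at column 7) and apply k<->p; o and x stay.
Row 6 as worked: p p k o p p p
Counting 1 along the worked row gives p.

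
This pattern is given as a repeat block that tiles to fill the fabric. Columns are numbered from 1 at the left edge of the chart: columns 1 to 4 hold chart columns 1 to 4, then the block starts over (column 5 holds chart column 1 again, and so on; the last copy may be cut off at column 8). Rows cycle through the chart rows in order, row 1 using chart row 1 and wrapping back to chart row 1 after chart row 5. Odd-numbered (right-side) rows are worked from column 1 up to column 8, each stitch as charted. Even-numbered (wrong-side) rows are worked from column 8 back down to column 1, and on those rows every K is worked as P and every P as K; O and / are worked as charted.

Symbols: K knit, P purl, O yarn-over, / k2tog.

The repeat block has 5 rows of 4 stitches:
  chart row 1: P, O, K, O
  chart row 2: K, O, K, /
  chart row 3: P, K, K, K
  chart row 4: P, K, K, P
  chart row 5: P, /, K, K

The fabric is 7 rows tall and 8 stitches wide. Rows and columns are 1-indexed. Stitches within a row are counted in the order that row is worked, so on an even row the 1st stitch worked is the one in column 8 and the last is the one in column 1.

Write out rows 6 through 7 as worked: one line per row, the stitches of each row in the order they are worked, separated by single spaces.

Row 6: chart row 1, WS - tiled (columns 1-8): P O K O P O K O; work from column 8 back to 1 with K<->P swapped.
Row 7: chart row 2, RS - tile across columns 1-8 and work as-is.

Result:
O P O K O P O K
K O K / K O K /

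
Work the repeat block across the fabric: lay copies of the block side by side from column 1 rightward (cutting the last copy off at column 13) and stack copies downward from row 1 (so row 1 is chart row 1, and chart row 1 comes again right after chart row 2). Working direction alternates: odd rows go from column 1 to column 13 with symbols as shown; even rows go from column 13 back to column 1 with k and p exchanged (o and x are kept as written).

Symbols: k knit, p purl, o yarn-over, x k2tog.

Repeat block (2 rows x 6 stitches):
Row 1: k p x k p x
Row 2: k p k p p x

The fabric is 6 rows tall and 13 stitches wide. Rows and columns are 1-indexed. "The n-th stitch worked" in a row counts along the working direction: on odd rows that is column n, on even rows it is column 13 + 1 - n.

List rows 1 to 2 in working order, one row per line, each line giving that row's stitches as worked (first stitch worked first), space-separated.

Result:
k p x k p x k p x k p x k
p x k k p k p x k k p k p

Derivation:
Row 1: chart row 1, RS - tile across columns 1-13 and work as-is.
Row 2: chart row 2, WS - tiled (columns 1-13): k p k p p x k p k p p x k; work from column 13 back to 1 with k<->p swapped.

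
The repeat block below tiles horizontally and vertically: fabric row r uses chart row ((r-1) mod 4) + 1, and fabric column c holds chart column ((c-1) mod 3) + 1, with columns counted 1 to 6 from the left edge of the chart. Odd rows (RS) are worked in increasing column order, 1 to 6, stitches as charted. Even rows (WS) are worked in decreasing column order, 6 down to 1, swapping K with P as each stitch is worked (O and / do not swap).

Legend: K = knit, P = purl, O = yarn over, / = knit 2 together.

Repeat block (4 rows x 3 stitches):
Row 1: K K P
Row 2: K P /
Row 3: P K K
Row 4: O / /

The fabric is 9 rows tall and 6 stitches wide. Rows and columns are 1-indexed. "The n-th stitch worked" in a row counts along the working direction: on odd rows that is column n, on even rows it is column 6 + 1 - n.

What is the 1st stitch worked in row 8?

== STITCH ==
/

Derivation:
Row 8: (8-1) mod 4 = 3, so use chart row 4. Even row -> WS.
Chart row 4 tiled across columns 1-6: O / / O / /
WS: work from column 6 back to column 1 (reverse the tiled row), swapping K<->P (O and / unchanged).
Row 8 as worked: / / O / / O
Counting 1 along the worked row gives /.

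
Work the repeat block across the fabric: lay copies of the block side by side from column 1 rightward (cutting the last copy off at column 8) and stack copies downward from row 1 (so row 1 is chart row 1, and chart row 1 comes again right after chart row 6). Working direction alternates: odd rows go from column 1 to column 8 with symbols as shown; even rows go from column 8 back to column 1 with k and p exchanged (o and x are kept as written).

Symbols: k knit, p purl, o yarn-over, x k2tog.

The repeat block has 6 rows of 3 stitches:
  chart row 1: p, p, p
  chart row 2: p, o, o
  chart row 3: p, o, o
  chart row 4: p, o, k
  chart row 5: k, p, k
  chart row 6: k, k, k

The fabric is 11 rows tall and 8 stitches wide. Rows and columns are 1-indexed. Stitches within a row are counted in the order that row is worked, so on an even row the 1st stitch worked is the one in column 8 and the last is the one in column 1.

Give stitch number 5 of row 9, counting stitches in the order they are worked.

For row 9: chart row = ((9-1) mod 6) + 1 = 3; this is a RS (odd) row.
Chart row 3 tiled across columns 1-8: p o o p o o p o
Right side: take the tiled row as-is (worked left to right from column 1).
Counting 5 along the worked row gives o.

Result:
o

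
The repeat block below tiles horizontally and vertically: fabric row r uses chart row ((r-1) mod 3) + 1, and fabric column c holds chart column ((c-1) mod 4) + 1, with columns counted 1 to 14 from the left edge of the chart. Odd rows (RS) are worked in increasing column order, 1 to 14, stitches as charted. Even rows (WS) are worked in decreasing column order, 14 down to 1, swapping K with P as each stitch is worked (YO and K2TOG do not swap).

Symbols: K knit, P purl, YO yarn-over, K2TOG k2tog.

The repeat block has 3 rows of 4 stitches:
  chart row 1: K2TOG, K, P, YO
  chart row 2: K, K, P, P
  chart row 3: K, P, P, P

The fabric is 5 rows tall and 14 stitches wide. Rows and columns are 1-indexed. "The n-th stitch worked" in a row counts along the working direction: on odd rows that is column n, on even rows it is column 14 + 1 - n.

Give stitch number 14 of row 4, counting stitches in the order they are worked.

Result:
K2TOG

Derivation:
Row 4: (4-1) mod 3 = 0, so use chart row 1. Even row -> WS.
Chart row 1 tiled across columns 1-14: K2TOG K P YO K2TOG K P YO K2TOG K P YO K2TOG K
WS: work from column 14 back to column 1 (reverse the tiled row), swapping K<->P (YO and K2TOG unchanged).
Row 4 as worked: P K2TOG YO K P K2TOG YO K P K2TOG YO K P K2TOG
Stitch 14 in working order -> K2TOG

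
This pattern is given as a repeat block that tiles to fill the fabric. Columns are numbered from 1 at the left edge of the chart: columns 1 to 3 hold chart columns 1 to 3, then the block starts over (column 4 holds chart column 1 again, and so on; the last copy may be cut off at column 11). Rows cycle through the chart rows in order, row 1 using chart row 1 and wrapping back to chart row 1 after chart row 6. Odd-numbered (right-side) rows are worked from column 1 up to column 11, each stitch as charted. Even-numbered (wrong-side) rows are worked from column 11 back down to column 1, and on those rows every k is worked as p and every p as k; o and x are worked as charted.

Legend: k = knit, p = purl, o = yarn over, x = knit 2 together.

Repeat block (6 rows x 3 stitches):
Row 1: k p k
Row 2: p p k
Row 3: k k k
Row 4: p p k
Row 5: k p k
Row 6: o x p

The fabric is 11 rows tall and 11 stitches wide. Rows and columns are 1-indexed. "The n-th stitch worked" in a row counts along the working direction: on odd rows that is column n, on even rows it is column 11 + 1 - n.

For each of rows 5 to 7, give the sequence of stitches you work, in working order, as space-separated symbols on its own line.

Row 5: chart row 5, RS - tile across columns 1-11 and work as-is.
Row 6: chart row 6, WS - tiled (columns 1-11): o x p o x p o x p o x; work from column 11 back to 1 with k<->p swapped.
Row 7: chart row 1, RS - tile across columns 1-11 and work as-is.

Rows as worked:
k p k k p k k p k k p
x o k x o k x o k x o
k p k k p k k p k k p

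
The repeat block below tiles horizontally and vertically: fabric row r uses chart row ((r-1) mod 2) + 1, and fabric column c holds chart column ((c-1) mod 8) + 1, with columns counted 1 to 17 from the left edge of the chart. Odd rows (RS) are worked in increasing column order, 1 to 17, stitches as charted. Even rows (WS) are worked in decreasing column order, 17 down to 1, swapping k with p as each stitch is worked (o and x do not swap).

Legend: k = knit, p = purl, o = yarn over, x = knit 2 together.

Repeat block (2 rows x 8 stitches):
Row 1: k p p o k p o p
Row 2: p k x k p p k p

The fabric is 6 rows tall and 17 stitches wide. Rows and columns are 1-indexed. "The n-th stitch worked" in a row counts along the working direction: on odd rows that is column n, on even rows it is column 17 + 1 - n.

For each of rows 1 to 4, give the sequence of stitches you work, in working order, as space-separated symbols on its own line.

Result:
k p p o k p o p k p p o k p o p k
k k p k k p x p k k p k k p x p k
k p p o k p o p k p p o k p o p k
k k p k k p x p k k p k k p x p k

Derivation:
Row 1: chart row 1, RS - tile across columns 1-17 and work as-is.
Row 2: chart row 2, WS - tiled (columns 1-17): p k x k p p k p p k x k p p k p p; work from column 17 back to 1 with k<->p swapped.
Row 3: chart row 1, RS - tile across columns 1-17 and work as-is.
Row 4: chart row 2, WS - tiled (columns 1-17): p k x k p p k p p k x k p p k p p; work from column 17 back to 1 with k<->p swapped.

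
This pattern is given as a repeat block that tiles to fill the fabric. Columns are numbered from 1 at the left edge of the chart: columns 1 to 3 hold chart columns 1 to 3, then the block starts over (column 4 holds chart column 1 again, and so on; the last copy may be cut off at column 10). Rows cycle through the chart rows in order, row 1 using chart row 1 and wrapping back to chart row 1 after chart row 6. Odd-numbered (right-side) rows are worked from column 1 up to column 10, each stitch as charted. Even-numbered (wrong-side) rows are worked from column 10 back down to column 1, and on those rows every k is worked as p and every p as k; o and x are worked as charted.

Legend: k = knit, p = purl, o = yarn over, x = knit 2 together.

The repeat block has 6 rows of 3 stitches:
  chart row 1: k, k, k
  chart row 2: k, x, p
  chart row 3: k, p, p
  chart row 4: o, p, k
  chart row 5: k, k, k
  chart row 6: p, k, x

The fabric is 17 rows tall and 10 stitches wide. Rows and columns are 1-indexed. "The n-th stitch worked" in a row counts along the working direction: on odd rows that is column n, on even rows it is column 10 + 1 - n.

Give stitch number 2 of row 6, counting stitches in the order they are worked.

Row 6 uses chart row ((6-1) mod 6)+1 = 6. Row 6 is even, so WS.
Chart row 6 tiled across columns 1-10: p k x p k x p k x p
Wrong side: read the tiled row from column 10 down to 1 and exchange k with p (leave o, x).
Row 6 as worked: k x p k x p k x p k
Counting 2 along the worked row gives x.

Result:
x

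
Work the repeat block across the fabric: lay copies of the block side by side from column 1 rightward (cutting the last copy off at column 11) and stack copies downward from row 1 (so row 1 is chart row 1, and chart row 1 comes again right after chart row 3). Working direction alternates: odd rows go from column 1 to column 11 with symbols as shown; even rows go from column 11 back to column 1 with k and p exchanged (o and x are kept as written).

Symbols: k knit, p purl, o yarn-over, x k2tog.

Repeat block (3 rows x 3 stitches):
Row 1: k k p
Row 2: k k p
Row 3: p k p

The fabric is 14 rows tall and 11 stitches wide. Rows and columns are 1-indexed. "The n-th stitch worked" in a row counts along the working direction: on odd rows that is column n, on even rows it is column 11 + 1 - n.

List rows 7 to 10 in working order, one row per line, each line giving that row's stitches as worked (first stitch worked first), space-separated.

Row 7: chart row 1, RS - tile across columns 1-11 and work as-is.
Row 8: chart row 2, WS - tiled (columns 1-11): k k p k k p k k p k k; work from column 11 back to 1 with k<->p swapped.
Row 9: chart row 3, RS - tile across columns 1-11 and work as-is.
Row 10: chart row 1, WS - tiled (columns 1-11): k k p k k p k k p k k; work from column 11 back to 1 with k<->p swapped.

Rows as worked:
k k p k k p k k p k k
p p k p p k p p k p p
p k p p k p p k p p k
p p k p p k p p k p p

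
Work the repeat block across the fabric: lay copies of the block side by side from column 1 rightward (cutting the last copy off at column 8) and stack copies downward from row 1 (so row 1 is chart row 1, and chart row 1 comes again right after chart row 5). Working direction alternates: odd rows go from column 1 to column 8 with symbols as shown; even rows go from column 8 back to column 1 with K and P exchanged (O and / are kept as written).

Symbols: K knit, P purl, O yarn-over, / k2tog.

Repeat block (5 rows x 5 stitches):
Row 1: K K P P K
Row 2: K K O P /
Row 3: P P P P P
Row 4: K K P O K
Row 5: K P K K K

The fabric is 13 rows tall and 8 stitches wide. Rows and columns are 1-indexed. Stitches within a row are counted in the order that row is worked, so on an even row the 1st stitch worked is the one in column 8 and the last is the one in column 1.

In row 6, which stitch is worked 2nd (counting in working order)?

== STITCH ==
P

Derivation:
For row 6: chart row = ((6-1) mod 5) + 1 = 1; this is a WS (even) row.
Chart row 1 tiled across columns 1-8: K K P P K K K P
Wrong side: read the tiled row from column 8 down to 1 and exchange K with P (leave O, /).
Row 6 as worked: K P P P K K P P
The 2nd stitch worked is P.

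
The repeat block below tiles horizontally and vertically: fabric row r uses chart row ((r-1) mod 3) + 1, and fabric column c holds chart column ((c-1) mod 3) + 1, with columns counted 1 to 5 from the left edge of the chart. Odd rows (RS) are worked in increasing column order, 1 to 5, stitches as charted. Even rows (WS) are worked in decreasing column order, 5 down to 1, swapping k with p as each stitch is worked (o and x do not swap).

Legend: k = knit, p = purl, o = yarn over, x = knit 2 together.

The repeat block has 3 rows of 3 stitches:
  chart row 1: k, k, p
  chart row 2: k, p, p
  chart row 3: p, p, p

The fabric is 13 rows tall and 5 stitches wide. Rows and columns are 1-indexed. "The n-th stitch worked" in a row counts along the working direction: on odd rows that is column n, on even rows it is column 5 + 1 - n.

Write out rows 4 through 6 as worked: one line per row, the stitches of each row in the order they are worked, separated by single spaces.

Rows as worked:
p p k p p
k p p k p
k k k k k

Derivation:
Row 4: chart row 1, WS - tiled (columns 1-5): k k p k k; work from column 5 back to 1 with k<->p swapped.
Row 5: chart row 2, RS - tile across columns 1-5 and work as-is.
Row 6: chart row 3, WS - tiled (columns 1-5): p p p p p; work from column 5 back to 1 with k<->p swapped.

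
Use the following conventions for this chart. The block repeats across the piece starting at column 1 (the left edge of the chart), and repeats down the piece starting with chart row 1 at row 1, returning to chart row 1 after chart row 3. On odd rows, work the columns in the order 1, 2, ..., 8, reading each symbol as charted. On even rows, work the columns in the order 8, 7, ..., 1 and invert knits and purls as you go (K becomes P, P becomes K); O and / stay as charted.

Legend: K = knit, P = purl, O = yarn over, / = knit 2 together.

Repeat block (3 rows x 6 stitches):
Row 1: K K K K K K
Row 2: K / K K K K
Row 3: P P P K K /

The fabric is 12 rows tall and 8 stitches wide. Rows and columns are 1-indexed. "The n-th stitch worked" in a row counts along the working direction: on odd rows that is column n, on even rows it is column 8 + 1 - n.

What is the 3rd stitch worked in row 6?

Row 6: (6-1) mod 3 = 2, so use chart row 3. Even row -> WS.
Chart row 3 tiled across columns 1-8: P P P K K / P P
WS row: flip the tiled sequence (start at column 8) and apply K<->P; O and / stay.
Row 6 as worked: K K / P P K K K
Counting 3 along the worked row gives /.

== STITCH ==
/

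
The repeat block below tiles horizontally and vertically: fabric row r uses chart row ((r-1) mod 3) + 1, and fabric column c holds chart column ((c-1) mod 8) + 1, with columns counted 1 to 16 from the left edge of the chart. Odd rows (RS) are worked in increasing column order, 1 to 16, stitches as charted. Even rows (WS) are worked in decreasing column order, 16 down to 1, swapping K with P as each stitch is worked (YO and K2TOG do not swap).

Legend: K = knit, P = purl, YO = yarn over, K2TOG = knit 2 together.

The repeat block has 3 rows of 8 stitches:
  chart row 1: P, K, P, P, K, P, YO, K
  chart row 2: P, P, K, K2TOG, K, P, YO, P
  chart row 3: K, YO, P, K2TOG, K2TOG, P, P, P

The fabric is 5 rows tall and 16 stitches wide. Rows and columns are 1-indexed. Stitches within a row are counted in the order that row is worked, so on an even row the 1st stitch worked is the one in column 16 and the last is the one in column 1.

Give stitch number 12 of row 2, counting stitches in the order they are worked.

Row 2: (2-1) mod 3 = 1, so use chart row 2. Even row -> WS.
Chart row 2 tiled across columns 1-16: P P K K2TOG K P YO P P P K K2TOG K P YO P
WS row: flip the tiled sequence (start at column 16) and apply K<->P; YO and K2TOG stay.
Row 2 as worked: K YO K P K2TOG P K K K YO K P K2TOG P K K
The 12th stitch worked is P.

Stitch:
P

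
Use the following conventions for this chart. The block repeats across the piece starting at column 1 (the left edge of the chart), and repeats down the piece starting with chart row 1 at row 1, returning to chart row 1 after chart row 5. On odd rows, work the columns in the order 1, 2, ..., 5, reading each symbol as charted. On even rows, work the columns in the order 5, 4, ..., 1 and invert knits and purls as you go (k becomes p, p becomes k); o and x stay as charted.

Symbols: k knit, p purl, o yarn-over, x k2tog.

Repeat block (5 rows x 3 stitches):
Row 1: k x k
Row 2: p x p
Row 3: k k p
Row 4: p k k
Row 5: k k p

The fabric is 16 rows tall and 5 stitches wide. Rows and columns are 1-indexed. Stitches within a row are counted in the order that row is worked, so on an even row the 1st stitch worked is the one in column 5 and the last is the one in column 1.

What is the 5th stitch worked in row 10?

Row 10: (10-1) mod 5 = 4, so use chart row 5. Even row -> WS.
Chart row 5 tiled across columns 1-5: k k p k k
WS row: flip the tiled sequence (start at column 5) and apply k<->p; o and x stay.
Row 10 as worked: p p k p p
Counting 5 along the worked row gives p.

Stitch:
p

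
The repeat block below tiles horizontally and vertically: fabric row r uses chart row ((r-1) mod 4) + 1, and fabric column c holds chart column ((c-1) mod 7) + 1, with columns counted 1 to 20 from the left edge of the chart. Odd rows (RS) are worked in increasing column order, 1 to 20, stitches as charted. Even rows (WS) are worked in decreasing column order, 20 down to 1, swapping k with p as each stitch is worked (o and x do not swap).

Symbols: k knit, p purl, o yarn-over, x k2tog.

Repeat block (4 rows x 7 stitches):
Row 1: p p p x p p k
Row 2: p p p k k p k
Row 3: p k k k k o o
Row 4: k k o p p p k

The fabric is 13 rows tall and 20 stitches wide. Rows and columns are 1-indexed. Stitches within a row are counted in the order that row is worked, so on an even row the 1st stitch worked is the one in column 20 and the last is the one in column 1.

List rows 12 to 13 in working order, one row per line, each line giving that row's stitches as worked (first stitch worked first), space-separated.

Result:
k k k o p p p k k k o p p p k k k o p p
p p p x p p k p p p x p p k p p p x p p

Derivation:
Row 12: chart row 4, WS - tiled (columns 1-20): k k o p p p k k k o p p p k k k o p p p; work from column 20 back to 1 with k<->p swapped.
Row 13: chart row 1, RS - tile across columns 1-20 and work as-is.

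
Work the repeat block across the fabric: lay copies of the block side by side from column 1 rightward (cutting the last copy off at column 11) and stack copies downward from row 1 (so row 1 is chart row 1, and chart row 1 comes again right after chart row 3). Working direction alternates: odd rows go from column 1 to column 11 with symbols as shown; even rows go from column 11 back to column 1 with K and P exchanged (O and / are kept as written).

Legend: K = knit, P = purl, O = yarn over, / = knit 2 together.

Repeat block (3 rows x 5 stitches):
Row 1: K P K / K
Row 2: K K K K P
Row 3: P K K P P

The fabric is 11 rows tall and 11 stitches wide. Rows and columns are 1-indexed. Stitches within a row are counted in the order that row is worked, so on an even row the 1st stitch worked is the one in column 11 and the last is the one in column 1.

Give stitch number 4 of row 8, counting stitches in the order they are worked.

Row 8 uses chart row ((8-1) mod 3)+1 = 2. Row 8 is even, so WS.
Chart row 2 tiled across columns 1-11: K K K K P K K K K P K
Wrong side: read the tiled row from column 11 down to 1 and exchange K with P (leave O, /).
Row 8 as worked: P K P P P P K P P P P
The 4th stitch worked is P.

Result:
P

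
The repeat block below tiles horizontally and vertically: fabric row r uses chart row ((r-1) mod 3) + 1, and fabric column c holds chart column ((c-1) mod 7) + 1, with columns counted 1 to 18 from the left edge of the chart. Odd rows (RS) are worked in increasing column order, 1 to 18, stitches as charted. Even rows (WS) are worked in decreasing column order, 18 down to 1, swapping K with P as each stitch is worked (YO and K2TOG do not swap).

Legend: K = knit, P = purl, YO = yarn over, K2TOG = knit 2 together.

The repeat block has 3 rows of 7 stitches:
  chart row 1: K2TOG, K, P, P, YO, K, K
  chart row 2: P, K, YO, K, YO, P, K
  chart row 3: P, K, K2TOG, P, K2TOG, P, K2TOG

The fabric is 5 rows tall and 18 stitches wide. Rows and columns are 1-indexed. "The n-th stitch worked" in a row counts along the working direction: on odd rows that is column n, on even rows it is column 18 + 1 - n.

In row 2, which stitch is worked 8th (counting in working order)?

Row 2 uses chart row ((2-1) mod 3)+1 = 2. Row 2 is even, so WS.
Chart row 2 tiled across columns 1-18: P K YO K YO P K P K YO K YO P K P K YO K
WS row: flip the tiled sequence (start at column 18) and apply K<->P; YO and K2TOG stay.
Row 2 as worked: P YO P K P K YO P YO P K P K YO P YO P K
Stitch 8 in working order -> P

Result:
P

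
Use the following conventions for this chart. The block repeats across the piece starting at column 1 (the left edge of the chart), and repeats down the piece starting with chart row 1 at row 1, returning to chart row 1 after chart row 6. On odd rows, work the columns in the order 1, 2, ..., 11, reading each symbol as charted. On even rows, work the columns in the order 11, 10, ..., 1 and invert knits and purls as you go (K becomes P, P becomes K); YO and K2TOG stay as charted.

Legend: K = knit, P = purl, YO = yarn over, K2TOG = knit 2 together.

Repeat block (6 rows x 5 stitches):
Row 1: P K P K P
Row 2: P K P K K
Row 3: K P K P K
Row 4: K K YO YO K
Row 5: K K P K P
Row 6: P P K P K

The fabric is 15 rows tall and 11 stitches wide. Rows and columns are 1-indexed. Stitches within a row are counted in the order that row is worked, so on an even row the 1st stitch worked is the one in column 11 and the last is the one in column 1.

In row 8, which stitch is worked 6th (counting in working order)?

Row 8 uses chart row ((8-1) mod 6)+1 = 2. Row 8 is even, so WS.
Chart row 2 tiled across columns 1-11: P K P K K P K P K K P
Wrong side: read the tiled row from column 11 down to 1 and exchange K with P (leave YO, K2TOG).
Row 8 as worked: K P P K P K P P K P K
Counting 6 along the worked row gives K.

Result:
K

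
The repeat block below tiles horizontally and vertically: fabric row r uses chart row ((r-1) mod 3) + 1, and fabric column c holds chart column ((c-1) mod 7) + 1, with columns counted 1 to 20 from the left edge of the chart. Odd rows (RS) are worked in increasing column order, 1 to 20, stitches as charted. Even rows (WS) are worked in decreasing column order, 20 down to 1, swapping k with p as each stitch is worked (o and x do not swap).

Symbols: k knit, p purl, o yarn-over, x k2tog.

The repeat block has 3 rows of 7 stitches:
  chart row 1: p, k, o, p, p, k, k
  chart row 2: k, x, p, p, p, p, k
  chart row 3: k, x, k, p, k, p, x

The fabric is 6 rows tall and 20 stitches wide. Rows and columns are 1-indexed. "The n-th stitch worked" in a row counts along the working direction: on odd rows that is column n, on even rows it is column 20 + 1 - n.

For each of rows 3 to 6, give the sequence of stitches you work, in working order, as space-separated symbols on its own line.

Rows as worked:
k x k p k p x k x k p k p x k x k p k p
p k k o p k p p k k o p k p p k k o p k
k x p p p p k k x p p p p k k x p p p p
k p k p x p x k p k p x p x k p k p x p

Derivation:
Row 3: chart row 3, RS - tile across columns 1-20 and work as-is.
Row 4: chart row 1, WS - tiled (columns 1-20): p k o p p k k p k o p p k k p k o p p k; work from column 20 back to 1 with k<->p swapped.
Row 5: chart row 2, RS - tile across columns 1-20 and work as-is.
Row 6: chart row 3, WS - tiled (columns 1-20): k x k p k p x k x k p k p x k x k p k p; work from column 20 back to 1 with k<->p swapped.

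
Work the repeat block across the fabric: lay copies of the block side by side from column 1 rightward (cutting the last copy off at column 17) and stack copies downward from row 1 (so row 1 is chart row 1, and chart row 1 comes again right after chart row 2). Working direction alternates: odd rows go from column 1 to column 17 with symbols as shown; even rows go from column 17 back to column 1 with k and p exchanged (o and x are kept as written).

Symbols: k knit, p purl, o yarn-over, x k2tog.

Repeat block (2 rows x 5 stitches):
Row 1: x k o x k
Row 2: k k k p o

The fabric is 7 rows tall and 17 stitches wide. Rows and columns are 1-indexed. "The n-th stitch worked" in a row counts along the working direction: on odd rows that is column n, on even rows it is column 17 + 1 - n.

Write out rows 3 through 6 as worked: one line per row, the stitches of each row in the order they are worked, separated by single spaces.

== ROWS AS WORKED ==
x k o x k x k o x k x k o x k x k
p p o k p p p o k p p p o k p p p
x k o x k x k o x k x k o x k x k
p p o k p p p o k p p p o k p p p

Derivation:
Row 3: chart row 1, RS - tile across columns 1-17 and work as-is.
Row 4: chart row 2, WS - tiled (columns 1-17): k k k p o k k k p o k k k p o k k; work from column 17 back to 1 with k<->p swapped.
Row 5: chart row 1, RS - tile across columns 1-17 and work as-is.
Row 6: chart row 2, WS - tiled (columns 1-17): k k k p o k k k p o k k k p o k k; work from column 17 back to 1 with k<->p swapped.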